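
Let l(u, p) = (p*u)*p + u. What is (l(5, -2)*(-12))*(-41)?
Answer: 12300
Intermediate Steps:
l(u, p) = u + u*p² (l(u, p) = u*p² + u = u + u*p²)
(l(5, -2)*(-12))*(-41) = ((5*(1 + (-2)²))*(-12))*(-41) = ((5*(1 + 4))*(-12))*(-41) = ((5*5)*(-12))*(-41) = (25*(-12))*(-41) = -300*(-41) = 12300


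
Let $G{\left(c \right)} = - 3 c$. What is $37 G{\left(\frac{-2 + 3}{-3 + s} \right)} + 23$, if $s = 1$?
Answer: $\frac{157}{2} \approx 78.5$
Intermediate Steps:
$37 G{\left(\frac{-2 + 3}{-3 + s} \right)} + 23 = 37 \left(- 3 \frac{-2 + 3}{-3 + 1}\right) + 23 = 37 \left(- 3 \cdot 1 \frac{1}{-2}\right) + 23 = 37 \left(- 3 \cdot 1 \left(- \frac{1}{2}\right)\right) + 23 = 37 \left(\left(-3\right) \left(- \frac{1}{2}\right)\right) + 23 = 37 \cdot \frac{3}{2} + 23 = \frac{111}{2} + 23 = \frac{157}{2}$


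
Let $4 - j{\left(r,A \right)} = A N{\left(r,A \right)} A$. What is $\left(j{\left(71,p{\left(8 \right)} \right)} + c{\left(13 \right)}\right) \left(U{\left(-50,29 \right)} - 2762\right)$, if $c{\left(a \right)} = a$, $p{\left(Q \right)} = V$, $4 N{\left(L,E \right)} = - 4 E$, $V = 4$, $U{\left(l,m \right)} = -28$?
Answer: $-225990$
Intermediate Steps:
$N{\left(L,E \right)} = - E$ ($N{\left(L,E \right)} = \frac{\left(-4\right) E}{4} = - E$)
$p{\left(Q \right)} = 4$
$j{\left(r,A \right)} = 4 + A^{3}$ ($j{\left(r,A \right)} = 4 - A \left(- A\right) A = 4 - - A^{2} A = 4 - - A^{3} = 4 + A^{3}$)
$\left(j{\left(71,p{\left(8 \right)} \right)} + c{\left(13 \right)}\right) \left(U{\left(-50,29 \right)} - 2762\right) = \left(\left(4 + 4^{3}\right) + 13\right) \left(-28 - 2762\right) = \left(\left(4 + 64\right) + 13\right) \left(-2790\right) = \left(68 + 13\right) \left(-2790\right) = 81 \left(-2790\right) = -225990$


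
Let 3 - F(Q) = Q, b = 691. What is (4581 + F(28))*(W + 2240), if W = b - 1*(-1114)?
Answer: 18429020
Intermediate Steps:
F(Q) = 3 - Q
W = 1805 (W = 691 - 1*(-1114) = 691 + 1114 = 1805)
(4581 + F(28))*(W + 2240) = (4581 + (3 - 1*28))*(1805 + 2240) = (4581 + (3 - 28))*4045 = (4581 - 25)*4045 = 4556*4045 = 18429020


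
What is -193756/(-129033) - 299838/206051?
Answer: 20925778/450633537 ≈ 0.046436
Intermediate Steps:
-193756/(-129033) - 299838/206051 = -193756*(-1/129033) - 299838*1/206051 = 3284/2187 - 299838/206051 = 20925778/450633537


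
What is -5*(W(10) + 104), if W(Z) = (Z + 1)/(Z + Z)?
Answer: -2091/4 ≈ -522.75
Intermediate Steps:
W(Z) = (1 + Z)/(2*Z) (W(Z) = (1 + Z)/((2*Z)) = (1 + Z)*(1/(2*Z)) = (1 + Z)/(2*Z))
-5*(W(10) + 104) = -5*((½)*(1 + 10)/10 + 104) = -5*((½)*(⅒)*11 + 104) = -5*(11/20 + 104) = -5*2091/20 = -2091/4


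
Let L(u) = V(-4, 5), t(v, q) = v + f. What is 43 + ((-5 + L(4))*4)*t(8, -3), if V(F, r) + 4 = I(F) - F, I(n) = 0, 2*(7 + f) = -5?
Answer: 73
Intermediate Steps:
f = -19/2 (f = -7 + (1/2)*(-5) = -7 - 5/2 = -19/2 ≈ -9.5000)
V(F, r) = -4 - F (V(F, r) = -4 + (0 - F) = -4 - F)
t(v, q) = -19/2 + v (t(v, q) = v - 19/2 = -19/2 + v)
L(u) = 0 (L(u) = -4 - 1*(-4) = -4 + 4 = 0)
43 + ((-5 + L(4))*4)*t(8, -3) = 43 + ((-5 + 0)*4)*(-19/2 + 8) = 43 - 5*4*(-3/2) = 43 - 20*(-3/2) = 43 + 30 = 73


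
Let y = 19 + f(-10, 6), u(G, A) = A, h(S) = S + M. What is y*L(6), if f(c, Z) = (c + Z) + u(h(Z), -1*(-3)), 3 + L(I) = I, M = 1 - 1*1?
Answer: 54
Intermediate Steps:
M = 0 (M = 1 - 1 = 0)
L(I) = -3 + I
h(S) = S (h(S) = S + 0 = S)
f(c, Z) = 3 + Z + c (f(c, Z) = (c + Z) - 1*(-3) = (Z + c) + 3 = 3 + Z + c)
y = 18 (y = 19 + (3 + 6 - 10) = 19 - 1 = 18)
y*L(6) = 18*(-3 + 6) = 18*3 = 54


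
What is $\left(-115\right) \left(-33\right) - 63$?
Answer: $3732$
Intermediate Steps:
$\left(-115\right) \left(-33\right) - 63 = 3795 - 63 = 3732$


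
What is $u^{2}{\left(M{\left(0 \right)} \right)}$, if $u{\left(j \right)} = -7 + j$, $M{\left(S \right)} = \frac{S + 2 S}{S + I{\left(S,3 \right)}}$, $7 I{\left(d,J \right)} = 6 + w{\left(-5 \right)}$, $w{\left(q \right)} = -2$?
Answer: $49$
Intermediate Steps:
$I{\left(d,J \right)} = \frac{4}{7}$ ($I{\left(d,J \right)} = \frac{6 - 2}{7} = \frac{1}{7} \cdot 4 = \frac{4}{7}$)
$M{\left(S \right)} = \frac{3 S}{\frac{4}{7} + S}$ ($M{\left(S \right)} = \frac{S + 2 S}{S + \frac{4}{7}} = \frac{3 S}{\frac{4}{7} + S}$)
$u^{2}{\left(M{\left(0 \right)} \right)} = \left(-7 + 21 \cdot 0 \frac{1}{4 + 7 \cdot 0}\right)^{2} = \left(-7 + 21 \cdot 0 \frac{1}{4 + 0}\right)^{2} = \left(-7 + 21 \cdot 0 \cdot \frac{1}{4}\right)^{2} = \left(-7 + 0\right)^{2} = \left(-7\right)^{2} = 49$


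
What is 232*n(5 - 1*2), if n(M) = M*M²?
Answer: 6264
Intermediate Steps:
n(M) = M³
232*n(5 - 1*2) = 232*(5 - 1*2)³ = 232*(5 - 2)³ = 232*3³ = 232*27 = 6264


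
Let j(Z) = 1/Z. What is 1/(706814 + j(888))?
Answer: 888/627650833 ≈ 1.4148e-6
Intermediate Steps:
1/(706814 + j(888)) = 1/(706814 + 1/888) = 1/(627650833/888) = 888/627650833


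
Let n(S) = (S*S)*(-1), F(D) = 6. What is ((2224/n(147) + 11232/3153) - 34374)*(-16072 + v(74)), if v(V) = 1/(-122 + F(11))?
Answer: 242549645414988347/439080474 ≈ 5.5240e+8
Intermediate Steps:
n(S) = -S² (n(S) = S²*(-1) = -S²)
v(V) = -1/116 (v(V) = 1/(-122 + 6) = 1/(-116) = -1/116)
((2224/n(147) + 11232/3153) - 34374)*(-16072 + v(74)) = ((2224/((-1*147²)) + 11232/3153) - 34374)*(-16072 - 1/116) = ((2224/((-1*21609)) + 11232*(1/3153)) - 34374)*(-1864353/116) = ((2224/(-21609) + 3744/1051) - 34374)*(-1864353/116) = ((2224*(-1/21609) + 3744/1051) - 34374)*(-1864353/116) = ((-2224/21609 + 3744/1051) - 34374)*(-1864353/116) = (78566672/22711059 - 34374)*(-1864353/116) = -780591375394/22711059*(-1864353/116) = 242549645414988347/439080474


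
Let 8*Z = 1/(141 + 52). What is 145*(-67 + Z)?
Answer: -14999815/1544 ≈ -9714.9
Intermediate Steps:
Z = 1/1544 (Z = 1/(8*(141 + 52)) = (1/8)/193 = (1/8)*(1/193) = 1/1544 ≈ 0.00064767)
145*(-67 + Z) = 145*(-67 + 1/1544) = 145*(-103447/1544) = -14999815/1544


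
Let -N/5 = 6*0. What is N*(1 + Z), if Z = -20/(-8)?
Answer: 0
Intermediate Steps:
Z = 5/2 (Z = -20*(-⅛) = 5/2 ≈ 2.5000)
N = 0 (N = -30*0 = -5*0 = 0)
N*(1 + Z) = 0*(1 + 5/2) = 0*(7/2) = 0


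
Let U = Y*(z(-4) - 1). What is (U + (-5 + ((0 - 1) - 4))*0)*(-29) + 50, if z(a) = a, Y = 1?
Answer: 195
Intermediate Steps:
U = -5 (U = 1*(-4 - 1) = 1*(-5) = -5)
(U + (-5 + ((0 - 1) - 4))*0)*(-29) + 50 = (-5 + (-5 + ((0 - 1) - 4))*0)*(-29) + 50 = (-5 + (-5 + (-1 - 4))*0)*(-29) + 50 = (-5 + (-5 - 5)*0)*(-29) + 50 = (-5 - 10*0)*(-29) + 50 = (-5 + 0)*(-29) + 50 = -5*(-29) + 50 = 145 + 50 = 195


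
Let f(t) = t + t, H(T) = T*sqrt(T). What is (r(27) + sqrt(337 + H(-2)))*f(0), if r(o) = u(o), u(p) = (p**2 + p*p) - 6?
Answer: 0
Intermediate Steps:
H(T) = T**(3/2)
u(p) = -6 + 2*p**2 (u(p) = (p**2 + p**2) - 6 = 2*p**2 - 6 = -6 + 2*p**2)
r(o) = -6 + 2*o**2
f(t) = 2*t
(r(27) + sqrt(337 + H(-2)))*f(0) = ((-6 + 2*27**2) + sqrt(337 + (-2)**(3/2)))*(2*0) = ((-6 + 2*729) + sqrt(337 - 2*I*sqrt(2)))*0 = ((-6 + 1458) + sqrt(337 - 2*I*sqrt(2)))*0 = (1452 + sqrt(337 - 2*I*sqrt(2)))*0 = 0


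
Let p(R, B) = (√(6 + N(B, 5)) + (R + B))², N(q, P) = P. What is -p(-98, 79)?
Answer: -372 + 38*√11 ≈ -245.97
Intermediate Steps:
p(R, B) = (B + R + √11)² (p(R, B) = (√(6 + 5) + (R + B))² = (√11 + (B + R))² = (B + R + √11)²)
-p(-98, 79) = -(79 - 98 + √11)² = -(-19 + √11)²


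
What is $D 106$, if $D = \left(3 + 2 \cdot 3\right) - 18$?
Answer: $-954$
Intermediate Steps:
$D = -9$ ($D = \left(3 + 6\right) - 18 = 9 - 18 = -9$)
$D 106 = \left(-9\right) 106 = -954$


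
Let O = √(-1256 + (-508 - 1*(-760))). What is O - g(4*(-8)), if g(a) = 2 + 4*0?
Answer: -2 + 2*I*√251 ≈ -2.0 + 31.686*I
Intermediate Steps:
g(a) = 2 (g(a) = 2 + 0 = 2)
O = 2*I*√251 (O = √(-1256 + (-508 + 760)) = √(-1256 + 252) = √(-1004) = 2*I*√251 ≈ 31.686*I)
O - g(4*(-8)) = 2*I*√251 - 1*2 = 2*I*√251 - 2 = -2 + 2*I*√251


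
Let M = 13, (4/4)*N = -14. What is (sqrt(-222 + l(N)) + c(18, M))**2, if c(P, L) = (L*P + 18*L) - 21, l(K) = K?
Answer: 199573 + 1788*I*sqrt(59) ≈ 1.9957e+5 + 13734.0*I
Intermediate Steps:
N = -14
c(P, L) = -21 + 18*L + L*P (c(P, L) = (18*L + L*P) - 21 = -21 + 18*L + L*P)
(sqrt(-222 + l(N)) + c(18, M))**2 = (sqrt(-222 - 14) + (-21 + 18*13 + 13*18))**2 = (sqrt(-236) + (-21 + 234 + 234))**2 = (2*I*sqrt(59) + 447)**2 = (447 + 2*I*sqrt(59))**2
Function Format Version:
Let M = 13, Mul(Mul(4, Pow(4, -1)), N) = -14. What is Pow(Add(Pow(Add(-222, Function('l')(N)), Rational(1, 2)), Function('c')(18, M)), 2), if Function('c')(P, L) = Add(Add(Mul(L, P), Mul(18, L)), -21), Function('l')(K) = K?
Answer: Add(199573, Mul(1788, I, Pow(59, Rational(1, 2)))) ≈ Add(1.9957e+5, Mul(13734., I))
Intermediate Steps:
N = -14
Function('c')(P, L) = Add(-21, Mul(18, L), Mul(L, P)) (Function('c')(P, L) = Add(Add(Mul(18, L), Mul(L, P)), -21) = Add(-21, Mul(18, L), Mul(L, P)))
Pow(Add(Pow(Add(-222, Function('l')(N)), Rational(1, 2)), Function('c')(18, M)), 2) = Pow(Add(Pow(Add(-222, -14), Rational(1, 2)), Add(-21, Mul(18, 13), Mul(13, 18))), 2) = Pow(Add(Pow(-236, Rational(1, 2)), Add(-21, 234, 234)), 2) = Pow(Add(Mul(2, I, Pow(59, Rational(1, 2))), 447), 2) = Pow(Add(447, Mul(2, I, Pow(59, Rational(1, 2)))), 2)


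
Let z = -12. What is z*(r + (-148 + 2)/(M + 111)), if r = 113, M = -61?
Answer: -33024/25 ≈ -1321.0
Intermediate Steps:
z*(r + (-148 + 2)/(M + 111)) = -12*(113 + (-148 + 2)/(-61 + 111)) = -12*(113 - 146/50) = -12*(113 - 146*1/50) = -12*(113 - 73/25) = -12*2752/25 = -33024/25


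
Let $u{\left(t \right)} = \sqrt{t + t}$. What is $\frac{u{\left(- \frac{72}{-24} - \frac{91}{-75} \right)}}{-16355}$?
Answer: $- \frac{2 \sqrt{474}}{245325} \approx -0.00017749$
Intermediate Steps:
$u{\left(t \right)} = \sqrt{2} \sqrt{t}$ ($u{\left(t \right)} = \sqrt{2 t} = \sqrt{2} \sqrt{t}$)
$\frac{u{\left(- \frac{72}{-24} - \frac{91}{-75} \right)}}{-16355} = \frac{\sqrt{2} \sqrt{- \frac{72}{-24} - \frac{91}{-75}}}{-16355} = \sqrt{2} \sqrt{\left(-72\right) \left(- \frac{1}{24}\right) - - \frac{91}{75}} \left(- \frac{1}{16355}\right) = \sqrt{2} \sqrt{3 + \frac{91}{75}} \left(- \frac{1}{16355}\right) = \sqrt{2} \sqrt{\frac{316}{75}} \left(- \frac{1}{16355}\right) = \sqrt{2} \frac{2 \sqrt{237}}{15} \left(- \frac{1}{16355}\right) = \frac{2 \sqrt{474}}{15} \left(- \frac{1}{16355}\right) = - \frac{2 \sqrt{474}}{245325}$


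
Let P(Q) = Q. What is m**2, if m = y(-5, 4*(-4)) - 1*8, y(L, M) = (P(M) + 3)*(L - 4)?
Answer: 11881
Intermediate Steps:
y(L, M) = (-4 + L)*(3 + M) (y(L, M) = (M + 3)*(L - 4) = (3 + M)*(-4 + L) = (-4 + L)*(3 + M))
m = 109 (m = (-12 - 16*(-4) + 3*(-5) - 20*(-4)) - 1*8 = (-12 - 4*(-16) - 15 - 5*(-16)) - 8 = (-12 + 64 - 15 + 80) - 8 = 117 - 8 = 109)
m**2 = 109**2 = 11881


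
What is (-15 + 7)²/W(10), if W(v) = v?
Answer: 32/5 ≈ 6.4000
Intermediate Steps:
(-15 + 7)²/W(10) = (-15 + 7)²/10 = (-8)²*(⅒) = 64*(⅒) = 32/5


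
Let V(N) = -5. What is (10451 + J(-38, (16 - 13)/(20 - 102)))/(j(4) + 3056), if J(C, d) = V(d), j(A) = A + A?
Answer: 5223/1532 ≈ 3.4093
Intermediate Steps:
j(A) = 2*A
J(C, d) = -5
(10451 + J(-38, (16 - 13)/(20 - 102)))/(j(4) + 3056) = (10451 - 5)/(2*4 + 3056) = 10446/(8 + 3056) = 10446/3064 = 10446*(1/3064) = 5223/1532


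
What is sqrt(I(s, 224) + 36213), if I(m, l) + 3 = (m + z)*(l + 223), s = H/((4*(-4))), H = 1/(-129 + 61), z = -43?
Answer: 3*sqrt(34915127)/136 ≈ 130.34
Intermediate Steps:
H = -1/68 (H = 1/(-68) = -1/68 ≈ -0.014706)
s = 1/1088 (s = -1/(68*(4*(-4))) = -1/68/(-16) = -1/68*(-1/16) = 1/1088 ≈ 0.00091912)
I(m, l) = -3 + (-43 + m)*(223 + l) (I(m, l) = -3 + (m - 43)*(l + 223) = -3 + (-43 + m)*(223 + l))
sqrt(I(s, 224) + 36213) = sqrt((-9592 - 43*224 + 223*(1/1088) + 224*(1/1088)) + 36213) = sqrt((-9592 - 9632 + 223/1088 + 7/34) + 36213) = sqrt(-20915265/1088 + 36213) = sqrt(18484479/1088) = 3*sqrt(34915127)/136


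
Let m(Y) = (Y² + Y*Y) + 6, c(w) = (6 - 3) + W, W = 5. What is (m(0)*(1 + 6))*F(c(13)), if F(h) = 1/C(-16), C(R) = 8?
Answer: 21/4 ≈ 5.2500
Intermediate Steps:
c(w) = 8 (c(w) = (6 - 3) + 5 = 3 + 5 = 8)
F(h) = ⅛ (F(h) = 1/8 = ⅛)
m(Y) = 6 + 2*Y² (m(Y) = (Y² + Y²) + 6 = 2*Y² + 6 = 6 + 2*Y²)
(m(0)*(1 + 6))*F(c(13)) = ((6 + 2*0²)*(1 + 6))*(⅛) = ((6 + 2*0)*7)*(⅛) = ((6 + 0)*7)*(⅛) = (6*7)*(⅛) = 42*(⅛) = 21/4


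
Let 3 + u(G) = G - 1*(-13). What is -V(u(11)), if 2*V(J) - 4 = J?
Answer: -25/2 ≈ -12.500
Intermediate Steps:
u(G) = 10 + G (u(G) = -3 + (G - 1*(-13)) = -3 + (G + 13) = -3 + (13 + G) = 10 + G)
V(J) = 2 + J/2
-V(u(11)) = -(2 + (10 + 11)/2) = -(2 + (½)*21) = -(2 + 21/2) = -1*25/2 = -25/2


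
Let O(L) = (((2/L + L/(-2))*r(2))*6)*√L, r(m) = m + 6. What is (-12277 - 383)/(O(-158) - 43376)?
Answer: 677844885/5125955836 + 14812200*I*√158/1281488959 ≈ 0.13224 + 0.14529*I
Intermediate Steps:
r(m) = 6 + m
O(L) = √L*(-24*L + 96/L) (O(L) = (((2/L + L/(-2))*(6 + 2))*6)*√L = (((2/L + L*(-½))*8)*6)*√L = (((2/L - L/2)*8)*6)*√L = ((-4*L + 16/L)*6)*√L = (-24*L + 96/L)*√L = √L*(-24*L + 96/L))
(-12277 - 383)/(O(-158) - 43376) = (-12277 - 383)/(24*(4 - 1*(-158)²)/√(-158) - 43376) = -12660/(24*(-I*√158/158)*(4 - 1*24964) - 43376) = -12660/(24*(-I*√158/158)*(4 - 24964) - 43376) = -12660/(24*(-I*√158/158)*(-24960) - 43376) = -12660/(299520*I*√158/79 - 43376) = -12660/(-43376 + 299520*I*√158/79)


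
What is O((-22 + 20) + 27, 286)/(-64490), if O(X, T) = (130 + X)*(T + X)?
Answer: -9641/12898 ≈ -0.74748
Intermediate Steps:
O((-22 + 20) + 27, 286)/(-64490) = (((-22 + 20) + 27)² + 130*286 + 130*((-22 + 20) + 27) + 286*((-22 + 20) + 27))/(-64490) = ((-2 + 27)² + 37180 + 130*(-2 + 27) + 286*(-2 + 27))*(-1/64490) = (25² + 37180 + 130*25 + 286*25)*(-1/64490) = (625 + 37180 + 3250 + 7150)*(-1/64490) = 48205*(-1/64490) = -9641/12898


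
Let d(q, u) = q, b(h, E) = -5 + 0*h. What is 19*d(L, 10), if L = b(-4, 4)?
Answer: -95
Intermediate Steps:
b(h, E) = -5 (b(h, E) = -5 + 0 = -5)
L = -5
19*d(L, 10) = 19*(-5) = -95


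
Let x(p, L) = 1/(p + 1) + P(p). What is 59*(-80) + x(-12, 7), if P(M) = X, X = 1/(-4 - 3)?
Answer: -363458/77 ≈ -4720.2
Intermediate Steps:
X = -⅐ (X = 1/(-7) = -⅐ ≈ -0.14286)
P(M) = -⅐
x(p, L) = -⅐ + 1/(1 + p) (x(p, L) = 1/(p + 1) - ⅐ = 1/(1 + p) - ⅐ = -⅐ + 1/(1 + p))
59*(-80) + x(-12, 7) = 59*(-80) + (6 - 1*(-12))/(7*(1 - 12)) = -4720 + (⅐)*(6 + 12)/(-11) = -4720 + (⅐)*(-1/11)*18 = -4720 - 18/77 = -363458/77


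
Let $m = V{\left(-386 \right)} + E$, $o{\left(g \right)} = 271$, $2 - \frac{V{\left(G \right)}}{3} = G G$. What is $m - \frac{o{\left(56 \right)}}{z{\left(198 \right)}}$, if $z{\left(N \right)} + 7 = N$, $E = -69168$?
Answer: $- \frac{98584921}{191} \approx -5.1615 \cdot 10^{5}$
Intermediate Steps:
$V{\left(G \right)} = 6 - 3 G^{2}$ ($V{\left(G \right)} = 6 - 3 G G = 6 - 3 G^{2}$)
$z{\left(N \right)} = -7 + N$
$m = -516150$ ($m = \left(6 - 3 \left(-386\right)^{2}\right) - 69168 = \left(6 - 446988\right) - 69168 = -446982 - 69168 = -516150$)
$m - \frac{o{\left(56 \right)}}{z{\left(198 \right)}} = -516150 - \frac{271}{-7 + 198} = -516150 - \frac{271}{191} = - \frac{98584921}{191}$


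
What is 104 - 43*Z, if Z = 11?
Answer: -369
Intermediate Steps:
104 - 43*Z = 104 - 43*11 = 104 - 473 = -369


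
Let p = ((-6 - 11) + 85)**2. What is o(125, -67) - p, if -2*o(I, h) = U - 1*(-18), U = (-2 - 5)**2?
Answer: -9315/2 ≈ -4657.5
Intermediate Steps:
U = 49 (U = (-7)**2 = 49)
o(I, h) = -67/2 (o(I, h) = -(49 - 1*(-18))/2 = -(49 + 18)/2 = -1/2*67 = -67/2)
p = 4624 (p = (-17 + 85)**2 = 68**2 = 4624)
o(125, -67) - p = -67/2 - 1*4624 = -67/2 - 4624 = -9315/2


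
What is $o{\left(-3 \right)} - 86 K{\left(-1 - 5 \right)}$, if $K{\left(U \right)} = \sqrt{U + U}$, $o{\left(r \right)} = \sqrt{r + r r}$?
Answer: $\sqrt{6} - 172 i \sqrt{3} \approx 2.4495 - 297.91 i$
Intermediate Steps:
$o{\left(r \right)} = \sqrt{r + r^{2}}$
$K{\left(U \right)} = \sqrt{2} \sqrt{U}$ ($K{\left(U \right)} = \sqrt{2 U} = \sqrt{2} \sqrt{U}$)
$o{\left(-3 \right)} - 86 K{\left(-1 - 5 \right)} = \sqrt{- 3 \left(1 - 3\right)} - 86 \sqrt{2} \sqrt{-1 - 5} = \sqrt{\left(-3\right) \left(-2\right)} - 86 \sqrt{2} \sqrt{-6} = \sqrt{6} - 86 \sqrt{2} i \sqrt{6} = \sqrt{6} - 86 \cdot 2 i \sqrt{3} = \sqrt{6} - 172 i \sqrt{3}$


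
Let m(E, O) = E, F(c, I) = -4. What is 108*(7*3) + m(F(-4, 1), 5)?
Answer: 2264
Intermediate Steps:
108*(7*3) + m(F(-4, 1), 5) = 108*(7*3) - 4 = 108*21 - 4 = 2268 - 4 = 2264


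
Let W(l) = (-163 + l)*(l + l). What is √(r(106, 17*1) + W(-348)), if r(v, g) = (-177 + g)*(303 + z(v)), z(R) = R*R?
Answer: 2*I*√372646 ≈ 1220.9*I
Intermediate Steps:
W(l) = 2*l*(-163 + l) (W(l) = (-163 + l)*(2*l) = 2*l*(-163 + l))
z(R) = R²
r(v, g) = (-177 + g)*(303 + v²)
√(r(106, 17*1) + W(-348)) = √((-53631 - 177*106² + 303*(17*1) + (17*1)*106²) + 2*(-348)*(-163 - 348)) = √((-53631 - 177*11236 + 303*17 + 17*11236) + 2*(-348)*(-511)) = √((-53631 - 1988772 + 5151 + 191012) + 355656) = √(-1846240 + 355656) = √(-1490584) = 2*I*√372646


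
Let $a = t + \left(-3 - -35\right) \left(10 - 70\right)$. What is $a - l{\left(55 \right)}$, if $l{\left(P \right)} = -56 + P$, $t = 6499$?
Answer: $4580$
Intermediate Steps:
$a = 4579$ ($a = 6499 + \left(-3 - -35\right) \left(10 - 70\right) = 6499 + \left(-3 + 35\right) \left(-60\right) = 6499 + 32 \left(-60\right) = 6499 - 1920 = 4579$)
$a - l{\left(55 \right)} = 4579 - \left(-56 + 55\right) = 4579 - -1 = 4579 + 1 = 4580$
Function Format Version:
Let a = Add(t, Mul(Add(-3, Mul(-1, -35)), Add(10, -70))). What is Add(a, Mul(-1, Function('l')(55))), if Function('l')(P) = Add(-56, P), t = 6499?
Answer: 4580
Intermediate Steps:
a = 4579 (a = Add(6499, Mul(Add(-3, Mul(-1, -35)), Add(10, -70))) = Add(6499, Mul(Add(-3, 35), -60)) = Add(6499, Mul(32, -60)) = Add(6499, -1920) = 4579)
Add(a, Mul(-1, Function('l')(55))) = Add(4579, Mul(-1, Add(-56, 55))) = Add(4579, Mul(-1, -1)) = Add(4579, 1) = 4580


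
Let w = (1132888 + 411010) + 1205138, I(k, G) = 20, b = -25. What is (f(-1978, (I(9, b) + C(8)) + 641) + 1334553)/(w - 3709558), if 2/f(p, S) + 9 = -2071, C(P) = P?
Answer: -1387935119/998942880 ≈ -1.3894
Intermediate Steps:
f(p, S) = -1/1040 (f(p, S) = 2/(-9 - 2071) = 2/(-2080) = 2*(-1/2080) = -1/1040)
w = 2749036 (w = 1543898 + 1205138 = 2749036)
(f(-1978, (I(9, b) + C(8)) + 641) + 1334553)/(w - 3709558) = (-1/1040 + 1334553)/(2749036 - 3709558) = (1387935119/1040)/(-960522) = (1387935119/1040)*(-1/960522) = -1387935119/998942880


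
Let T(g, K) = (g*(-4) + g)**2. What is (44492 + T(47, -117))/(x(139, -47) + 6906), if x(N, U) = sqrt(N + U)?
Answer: 222279969/23846372 - 64373*sqrt(23)/23846372 ≈ 9.3084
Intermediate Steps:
T(g, K) = 9*g**2 (T(g, K) = (-4*g + g)**2 = (-3*g)**2 = 9*g**2)
(44492 + T(47, -117))/(x(139, -47) + 6906) = (44492 + 9*47**2)/(sqrt(139 - 47) + 6906) = (44492 + 9*2209)/(sqrt(92) + 6906) = (44492 + 19881)/(2*sqrt(23) + 6906) = 64373/(6906 + 2*sqrt(23))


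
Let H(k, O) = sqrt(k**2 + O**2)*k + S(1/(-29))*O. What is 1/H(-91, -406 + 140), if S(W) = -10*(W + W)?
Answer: 22040/78630105211 - 10933*sqrt(1613)/11232872173 ≈ -3.8810e-5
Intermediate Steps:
S(W) = -20*W
H(k, O) = 20*O/29 + k*sqrt(O**2 + k**2) (H(k, O) = sqrt(k**2 + O**2)*k + (-20/(-29))*O = sqrt(O**2 + k**2)*k + (-20*(-1/29))*O = k*sqrt(O**2 + k**2) + 20*O/29 = 20*O/29 + k*sqrt(O**2 + k**2))
1/H(-91, -406 + 140) = 1/(20*(-406 + 140)/29 - 91*sqrt((-406 + 140)**2 + (-91)**2)) = 1/((20/29)*(-266) - 91*sqrt((-266)**2 + 8281)) = 1/(-5320/29 - 91*sqrt(70756 + 8281)) = 1/(-5320/29 - 637*sqrt(1613))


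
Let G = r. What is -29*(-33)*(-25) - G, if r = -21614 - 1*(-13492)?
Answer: -15803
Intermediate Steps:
r = -8122 (r = -21614 + 13492 = -8122)
G = -8122
-29*(-33)*(-25) - G = -29*(-33)*(-25) - 1*(-8122) = 957*(-25) + 8122 = -23925 + 8122 = -15803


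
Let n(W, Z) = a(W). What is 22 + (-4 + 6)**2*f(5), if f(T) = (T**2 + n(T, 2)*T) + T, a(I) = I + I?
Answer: 342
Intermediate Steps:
a(I) = 2*I
n(W, Z) = 2*W
f(T) = T + 3*T**2 (f(T) = (T**2 + (2*T)*T) + T = (T**2 + 2*T**2) + T = 3*T**2 + T = T + 3*T**2)
22 + (-4 + 6)**2*f(5) = 22 + (-4 + 6)**2*(5*(1 + 3*5)) = 22 + 2**2*(5*(1 + 15)) = 22 + 4*(5*16) = 22 + 4*80 = 22 + 320 = 342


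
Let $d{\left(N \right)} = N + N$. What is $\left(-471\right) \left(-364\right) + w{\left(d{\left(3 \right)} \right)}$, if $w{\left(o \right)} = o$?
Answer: $171450$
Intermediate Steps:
$d{\left(N \right)} = 2 N$
$\left(-471\right) \left(-364\right) + w{\left(d{\left(3 \right)} \right)} = \left(-471\right) \left(-364\right) + 2 \cdot 3 = 171444 + 6 = 171450$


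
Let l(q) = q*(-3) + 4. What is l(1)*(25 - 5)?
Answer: 20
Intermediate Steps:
l(q) = 4 - 3*q (l(q) = -3*q + 4 = 4 - 3*q)
l(1)*(25 - 5) = (4 - 3*1)*(25 - 5) = (4 - 3)*20 = 1*20 = 20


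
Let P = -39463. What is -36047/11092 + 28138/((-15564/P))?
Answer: 3079026377185/43158972 ≈ 71342.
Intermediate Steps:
-36047/11092 + 28138/((-15564/P)) = -36047/11092 + 28138/((-15564/(-39463))) = -36047*1/11092 + 28138/((-15564*(-1/39463))) = -36047/11092 + 28138/(15564/39463) = -36047/11092 + 28138*(39463/15564) = -36047/11092 + 555204947/7782 = 3079026377185/43158972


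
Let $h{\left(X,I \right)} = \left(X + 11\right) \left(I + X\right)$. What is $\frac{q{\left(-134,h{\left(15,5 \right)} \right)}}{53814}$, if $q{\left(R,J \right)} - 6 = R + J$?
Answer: $\frac{196}{26907} \approx 0.0072844$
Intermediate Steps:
$h{\left(X,I \right)} = \left(11 + X\right) \left(I + X\right)$
$q{\left(R,J \right)} = 6 + J + R$ ($q{\left(R,J \right)} = 6 + \left(R + J\right) = 6 + \left(J + R\right) = 6 + J + R$)
$\frac{q{\left(-134,h{\left(15,5 \right)} \right)}}{53814} = \frac{6 + \left(15^{2} + 11 \cdot 5 + 11 \cdot 15 + 5 \cdot 15\right) - 134}{53814} = \left(6 + \left(225 + 55 + 165 + 75\right) - 134\right) \frac{1}{53814} = \left(6 + 520 - 134\right) \frac{1}{53814} = 392 \cdot \frac{1}{53814} = \frac{196}{26907}$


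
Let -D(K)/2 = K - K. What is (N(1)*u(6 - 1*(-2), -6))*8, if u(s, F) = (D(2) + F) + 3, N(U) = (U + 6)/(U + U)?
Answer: -84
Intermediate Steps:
D(K) = 0 (D(K) = -2*(K - K) = -2*0 = 0)
N(U) = (6 + U)/(2*U) (N(U) = (6 + U)/((2*U)) = (6 + U)*(1/(2*U)) = (6 + U)/(2*U))
u(s, F) = 3 + F (u(s, F) = (0 + F) + 3 = F + 3 = 3 + F)
(N(1)*u(6 - 1*(-2), -6))*8 = (((½)*(6 + 1)/1)*(3 - 6))*8 = (((½)*1*7)*(-3))*8 = ((7/2)*(-3))*8 = -21/2*8 = -84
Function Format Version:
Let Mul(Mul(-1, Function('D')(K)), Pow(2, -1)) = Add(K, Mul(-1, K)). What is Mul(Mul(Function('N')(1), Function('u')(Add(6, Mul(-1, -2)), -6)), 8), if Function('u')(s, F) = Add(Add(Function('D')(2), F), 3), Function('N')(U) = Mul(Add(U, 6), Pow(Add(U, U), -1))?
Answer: -84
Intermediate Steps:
Function('D')(K) = 0 (Function('D')(K) = Mul(-2, Add(K, Mul(-1, K))) = Mul(-2, 0) = 0)
Function('N')(U) = Mul(Rational(1, 2), Pow(U, -1), Add(6, U)) (Function('N')(U) = Mul(Add(6, U), Pow(Mul(2, U), -1)) = Mul(Add(6, U), Mul(Rational(1, 2), Pow(U, -1))) = Mul(Rational(1, 2), Pow(U, -1), Add(6, U)))
Function('u')(s, F) = Add(3, F) (Function('u')(s, F) = Add(Add(0, F), 3) = Add(F, 3) = Add(3, F))
Mul(Mul(Function('N')(1), Function('u')(Add(6, Mul(-1, -2)), -6)), 8) = Mul(Mul(Mul(Rational(1, 2), Pow(1, -1), Add(6, 1)), Add(3, -6)), 8) = Mul(Mul(Mul(Rational(1, 2), 1, 7), -3), 8) = Mul(Mul(Rational(7, 2), -3), 8) = Mul(Rational(-21, 2), 8) = -84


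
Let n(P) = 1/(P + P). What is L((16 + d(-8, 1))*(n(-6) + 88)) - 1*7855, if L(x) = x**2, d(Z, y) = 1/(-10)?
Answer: 124556769/64 ≈ 1.9462e+6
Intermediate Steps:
d(Z, y) = -1/10
n(P) = 1/(2*P)
L((16 + d(-8, 1))*(n(-6) + 88)) - 1*7855 = ((16 - 1/10)*((1/2)/(-6) + 88))**2 - 1*7855 = (159*((1/2)*(-1/6) + 88)/10)**2 - 7855 = (159*(-1/12 + 88)/10)**2 - 7855 = ((159/10)*(1055/12))**2 - 7855 = (11183/8)**2 - 7855 = 125059489/64 - 7855 = 124556769/64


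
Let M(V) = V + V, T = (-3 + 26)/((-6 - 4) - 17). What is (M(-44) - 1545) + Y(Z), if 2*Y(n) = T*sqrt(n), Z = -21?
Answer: -1633 - 23*I*sqrt(21)/54 ≈ -1633.0 - 1.9518*I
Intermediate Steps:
T = -23/27 (T = 23/(-10 - 17) = 23/(-27) = 23*(-1/27) = -23/27 ≈ -0.85185)
M(V) = 2*V
Y(n) = -23*sqrt(n)/54 (Y(n) = (-23*sqrt(n)/27)/2 = -23*sqrt(n)/54)
(M(-44) - 1545) + Y(Z) = (2*(-44) - 1545) - 23*I*sqrt(21)/54 = (-88 - 1545) - 23*I*sqrt(21)/54 = -1633 - 23*I*sqrt(21)/54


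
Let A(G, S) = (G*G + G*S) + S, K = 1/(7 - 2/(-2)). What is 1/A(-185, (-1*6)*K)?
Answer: 1/34363 ≈ 2.9101e-5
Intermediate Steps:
K = 1/8 (K = 1/(7 - 2*(-1/2)) = 1/(7 + 1) = 1/8 ≈ 0.12500)
A(G, S) = S + G**2 + G*S (A(G, S) = (G**2 + G*S) + S = S + G**2 + G*S)
1/A(-185, (-1*6)*K) = 1/(-1*6*(1/8) + (-185)**2 - 185*(-1*6)/8) = 1/(-6*1/8 + 34225 - (-1110)/8) = 1/(-3/4 + 34225 - 185*(-3/4)) = 1/(-3/4 + 34225 + 555/4) = 1/34363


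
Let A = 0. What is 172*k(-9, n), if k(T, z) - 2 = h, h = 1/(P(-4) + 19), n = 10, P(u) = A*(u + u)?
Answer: 6708/19 ≈ 353.05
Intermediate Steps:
P(u) = 0 (P(u) = 0*(u + u) = 0*(2*u) = 0)
h = 1/19 (h = 1/(0 + 19) = 1/19 ≈ 0.052632)
k(T, z) = 39/19 (k(T, z) = 2 + 1/19 = 39/19)
172*k(-9, n) = 172*(39/19) = 6708/19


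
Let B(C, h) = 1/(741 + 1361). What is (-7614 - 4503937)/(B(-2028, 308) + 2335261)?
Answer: -9483280202/4908718623 ≈ -1.9319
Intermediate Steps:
B(C, h) = 1/2102
(-7614 - 4503937)/(B(-2028, 308) + 2335261) = (-7614 - 4503937)/(1/2102 + 2335261) = -4511551/4908718623/2102 = -4511551*2102/4908718623 = -9483280202/4908718623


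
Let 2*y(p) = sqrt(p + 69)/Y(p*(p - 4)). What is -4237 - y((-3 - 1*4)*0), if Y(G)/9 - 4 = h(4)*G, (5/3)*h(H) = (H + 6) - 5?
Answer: -4237 - sqrt(69)/72 ≈ -4237.1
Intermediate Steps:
h(H) = 3/5 + 3*H/5 (h(H) = 3*((H + 6) - 5)/5 = 3*((6 + H) - 5)/5 = 3*(1 + H)/5 = 3/5 + 3*H/5)
Y(G) = 36 + 27*G (Y(G) = 36 + 9*((3/5 + (3/5)*4)*G) = 36 + 9*((3/5 + 12/5)*G) = 36 + 9*(3*G) = 36 + 27*G)
y(p) = sqrt(69 + p)/(2*(36 + 27*p*(-4 + p))) (y(p) = (sqrt(p + 69)/(36 + 27*(p*(p - 4))))/2 = (sqrt(69 + p)/(36 + 27*(p*(-4 + p))))/2 = (sqrt(69 + p)/(36 + 27*p*(-4 + p)))/2 = sqrt(69 + p)/(2*(36 + 27*p*(-4 + p))))
-4237 - y((-3 - 1*4)*0) = -4237 - sqrt(69 + (-3 - 1*4)*0)/(18*(4 + 3*((-3 - 1*4)*0)*(-4 + (-3 - 1*4)*0))) = -4237 - sqrt(69 + (-3 - 4)*0)/(18*(4 + 3*((-3 - 4)*0)*(-4 + (-3 - 4)*0))) = -4237 - sqrt(69 - 7*0)/(18*(4 + 3*(-7*0)*(-4 - 7*0))) = -4237 - sqrt(69 + 0)/(18*(4 + 3*0*(-4 + 0))) = -4237 - sqrt(69)/(18*(4 + 3*0*(-4))) = -4237 - sqrt(69)/(18*(4 + 0)) = -4237 - sqrt(69)/(18*4) = -4237 - sqrt(69)/72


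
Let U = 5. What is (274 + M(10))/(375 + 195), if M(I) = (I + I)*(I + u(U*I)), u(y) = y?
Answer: 737/285 ≈ 2.5860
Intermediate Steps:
M(I) = 12*I**2 (M(I) = (I + I)*(I + 5*I) = (2*I)*(6*I) = 12*I**2)
(274 + M(10))/(375 + 195) = (274 + 12*10**2)/(375 + 195) = (274 + 12*100)/570 = (274 + 1200)*(1/570) = 1474*(1/570) = 737/285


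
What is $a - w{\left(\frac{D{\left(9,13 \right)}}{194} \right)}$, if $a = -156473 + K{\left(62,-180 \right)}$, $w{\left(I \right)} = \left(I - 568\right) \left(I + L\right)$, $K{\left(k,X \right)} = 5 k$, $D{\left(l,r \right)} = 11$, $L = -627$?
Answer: $- \frac{19278335155}{37636} \approx -5.1223 \cdot 10^{5}$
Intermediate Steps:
$w{\left(I \right)} = \left(-627 + I\right) \left(-568 + I\right)$ ($w{\left(I \right)} = \left(I - 568\right) \left(I - 627\right) = \left(-568 + I\right) \left(-627 + I\right) = \left(-627 + I\right) \left(-568 + I\right)$)
$a = -156163$ ($a = -156473 + 5 \cdot 62 = -156473 + 310 = -156163$)
$a - w{\left(\frac{D{\left(9,13 \right)}}{194} \right)} = -156163 - \left(356136 + \left(\frac{11}{194}\right)^{2} - 1195 \cdot \frac{11}{194}\right) = -156163 - \left(356136 + \left(11 \cdot \frac{1}{194}\right)^{2} - 1195 \cdot 11 \cdot \frac{1}{194}\right) = -156163 - \left(356136 + \left(\frac{11}{194}\right)^{2} - \frac{13145}{194}\right) = -156163 - \left(356136 + \frac{121}{37636} - \frac{13145}{194}\right) = -156163 - \frac{13400984487}{37636} = - \frac{19278335155}{37636}$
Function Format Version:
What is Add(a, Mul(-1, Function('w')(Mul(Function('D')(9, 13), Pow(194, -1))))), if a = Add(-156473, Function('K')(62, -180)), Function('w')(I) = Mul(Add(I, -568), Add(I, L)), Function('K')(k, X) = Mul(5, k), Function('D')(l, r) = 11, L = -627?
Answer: Rational(-19278335155, 37636) ≈ -5.1223e+5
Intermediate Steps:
Function('w')(I) = Mul(Add(-627, I), Add(-568, I)) (Function('w')(I) = Mul(Add(I, -568), Add(I, -627)) = Mul(Add(-568, I), Add(-627, I)) = Mul(Add(-627, I), Add(-568, I)))
a = -156163 (a = Add(-156473, Mul(5, 62)) = Add(-156473, 310) = -156163)
Add(a, Mul(-1, Function('w')(Mul(Function('D')(9, 13), Pow(194, -1))))) = Add(-156163, Mul(-1, Add(356136, Pow(Mul(11, Pow(194, -1)), 2), Mul(-1195, Mul(11, Pow(194, -1)))))) = Add(-156163, Mul(-1, Add(356136, Pow(Mul(11, Rational(1, 194)), 2), Mul(-1195, Mul(11, Rational(1, 194)))))) = Add(-156163, Mul(-1, Add(356136, Pow(Rational(11, 194), 2), Mul(-1195, Rational(11, 194))))) = Add(-156163, Mul(-1, Add(356136, Rational(121, 37636), Rational(-13145, 194)))) = Add(-156163, Mul(-1, Rational(13400984487, 37636))) = Add(-156163, Rational(-13400984487, 37636)) = Rational(-19278335155, 37636)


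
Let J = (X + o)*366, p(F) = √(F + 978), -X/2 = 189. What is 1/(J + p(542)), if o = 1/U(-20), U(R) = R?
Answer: -13836630/1914523145569 - 400*√95/1914523145569 ≈ -7.2292e-6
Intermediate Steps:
X = -378 (X = -2*189 = -378)
o = -1/20 (o = 1/(-20) = -1/20 ≈ -0.050000)
p(F) = √(978 + F)
J = -1383663/10 (J = (-378 - 1/20)*366 = -7561/20*366 = -1383663/10 ≈ -1.3837e+5)
1/(J + p(542)) = 1/(-1383663/10 + √(978 + 542)) = 1/(-1383663/10 + √1520) = 1/(-1383663/10 + 4*√95)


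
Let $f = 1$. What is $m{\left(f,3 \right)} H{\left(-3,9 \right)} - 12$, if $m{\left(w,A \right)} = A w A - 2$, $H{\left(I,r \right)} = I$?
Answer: $-33$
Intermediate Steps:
$m{\left(w,A \right)} = -2 + w A^{2}$ ($m{\left(w,A \right)} = w A^{2} - 2 = -2 + w A^{2}$)
$m{\left(f,3 \right)} H{\left(-3,9 \right)} - 12 = \left(-2 + 1 \cdot 3^{2}\right) \left(-3\right) - 12 = \left(-2 + 1 \cdot 9\right) \left(-3\right) - 12 = \left(-2 + 9\right) \left(-3\right) - 12 = 7 \left(-3\right) - 12 = -21 - 12 = -33$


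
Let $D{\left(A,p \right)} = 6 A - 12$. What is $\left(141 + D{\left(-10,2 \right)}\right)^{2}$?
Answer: $4761$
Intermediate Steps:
$D{\left(A,p \right)} = -12 + 6 A$
$\left(141 + D{\left(-10,2 \right)}\right)^{2} = \left(141 + \left(-12 + 6 \left(-10\right)\right)\right)^{2} = \left(141 - 72\right)^{2} = 69^{2} = 4761$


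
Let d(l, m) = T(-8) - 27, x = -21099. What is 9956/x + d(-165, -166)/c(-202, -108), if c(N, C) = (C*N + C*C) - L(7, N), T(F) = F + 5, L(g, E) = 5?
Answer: -5137078/10865985 ≈ -0.47277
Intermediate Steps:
T(F) = 5 + F
c(N, C) = -5 + C**2 + C*N (c(N, C) = (C*N + C*C) - 1*5 = (C*N + C**2) - 5 = (C**2 + C*N) - 5 = -5 + C**2 + C*N)
d(l, m) = -30 (d(l, m) = (5 - 8) - 27 = -3 - 27 = -30)
9956/x + d(-165, -166)/c(-202, -108) = 9956/(-21099) - 30/(-5 + (-108)**2 - 108*(-202)) = 9956*(-1/21099) - 30/(-5 + 11664 + 21816) = -9956/21099 - 30/33475 = -9956/21099 - 30*1/33475 = -9956/21099 - 6/6695 = -5137078/10865985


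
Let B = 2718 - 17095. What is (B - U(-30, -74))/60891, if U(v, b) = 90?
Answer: -14467/60891 ≈ -0.23759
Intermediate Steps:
B = -14377
(B - U(-30, -74))/60891 = (-14377 - 1*90)/60891 = (-14377 - 90)*(1/60891) = -14467*1/60891 = -14467/60891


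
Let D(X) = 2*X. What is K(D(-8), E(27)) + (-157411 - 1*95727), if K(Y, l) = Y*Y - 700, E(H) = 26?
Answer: -253582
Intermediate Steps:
K(Y, l) = -700 + Y² (K(Y, l) = Y² - 700 = -700 + Y²)
K(D(-8), E(27)) + (-157411 - 1*95727) = (-700 + (2*(-8))²) + (-157411 - 1*95727) = (-700 + (-16)²) + (-157411 - 95727) = (-700 + 256) - 253138 = -444 - 253138 = -253582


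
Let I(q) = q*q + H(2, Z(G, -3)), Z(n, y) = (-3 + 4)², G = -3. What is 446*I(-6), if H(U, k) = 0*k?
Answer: 16056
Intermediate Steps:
Z(n, y) = 1 (Z(n, y) = 1² = 1)
H(U, k) = 0
I(q) = q² (I(q) = q*q + 0 = q² + 0 = q²)
446*I(-6) = 446*(-6)² = 446*36 = 16056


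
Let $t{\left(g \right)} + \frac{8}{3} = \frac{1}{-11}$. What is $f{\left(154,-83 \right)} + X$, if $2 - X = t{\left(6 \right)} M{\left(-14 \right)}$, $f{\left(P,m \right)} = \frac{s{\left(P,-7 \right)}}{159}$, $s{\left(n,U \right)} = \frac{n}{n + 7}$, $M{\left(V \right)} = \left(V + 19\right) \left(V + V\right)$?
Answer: $- \frac{5149788}{13409} \approx -384.05$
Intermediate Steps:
$M{\left(V \right)} = 2 V \left(19 + V\right)$ ($M{\left(V \right)} = \left(19 + V\right) 2 V = 2 V \left(19 + V\right)$)
$s{\left(n,U \right)} = \frac{n}{7 + n}$
$f{\left(P,m \right)} = \frac{P}{159 \left(7 + P\right)}$ ($f{\left(P,m \right)} = \frac{P \frac{1}{7 + P}}{159} = \frac{P}{7 + P} \frac{1}{159} = \frac{P}{159 \left(7 + P\right)}$)
$t{\left(g \right)} = - \frac{91}{33}$ ($t{\left(g \right)} = - \frac{8}{3} + \frac{1}{-11} = - \frac{8}{3} - \frac{1}{11} = - \frac{91}{33}$)
$X = - \frac{12674}{33}$ ($X = 2 - - \frac{91 \cdot 2 \left(-14\right) \left(19 - 14\right)}{33} = 2 - - \frac{91 \cdot 2 \left(-14\right) 5}{33} = 2 - \left(- \frac{91}{33}\right) \left(-140\right) = 2 - \frac{12740}{33} = - \frac{12674}{33} \approx -384.06$)
$f{\left(154,-83 \right)} + X = \frac{1}{159} \cdot 154 \frac{1}{7 + 154} - \frac{12674}{33} = \frac{1}{159} \cdot 154 \cdot \frac{1}{161} - \frac{12674}{33} = \frac{22}{3657} - \frac{12674}{33} = - \frac{5149788}{13409}$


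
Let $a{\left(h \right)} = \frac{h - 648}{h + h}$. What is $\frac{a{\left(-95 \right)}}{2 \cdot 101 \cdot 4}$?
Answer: $\frac{743}{153520} \approx 0.0048398$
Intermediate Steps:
$a{\left(h \right)} = \frac{-648 + h}{2 h}$
$\frac{a{\left(-95 \right)}}{2 \cdot 101 \cdot 4} = \frac{\frac{1}{2} \frac{1}{-95} \left(-648 - 95\right)}{2 \cdot 101 \cdot 4} = \frac{\frac{1}{2} \left(- \frac{1}{95}\right) \left(-743\right)}{202 \cdot 4} = \frac{743}{190 \cdot 808} = \frac{743}{190} \cdot \frac{1}{808} = \frac{743}{153520}$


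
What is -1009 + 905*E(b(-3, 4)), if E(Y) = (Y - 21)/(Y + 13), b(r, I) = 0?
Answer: -32122/13 ≈ -2470.9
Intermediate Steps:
E(Y) = (-21 + Y)/(13 + Y)
-1009 + 905*E(b(-3, 4)) = -1009 + 905*((-21 + 0)/(13 + 0)) = -1009 + 905*(-21/13) = -1009 - 19005/13 = -32122/13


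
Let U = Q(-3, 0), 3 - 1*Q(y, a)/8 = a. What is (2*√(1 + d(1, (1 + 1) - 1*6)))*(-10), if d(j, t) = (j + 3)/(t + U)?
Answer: -4*√30 ≈ -21.909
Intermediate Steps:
Q(y, a) = 24 - 8*a
U = 24 (U = 24 - 8*0 = 24 + 0 = 24)
d(j, t) = (3 + j)/(24 + t) (d(j, t) = (j + 3)/(t + 24) = (3 + j)/(24 + t))
(2*√(1 + d(1, (1 + 1) - 1*6)))*(-10) = (2*√(1 + (3 + 1)/(24 + ((1 + 1) - 1*6))))*(-10) = (2*√(1 + 4/(24 + (2 - 6))))*(-10) = (2*√(1 + 4/(24 - 4)))*(-10) = (2*√(1 + 4/20))*(-10) = (2*√(1 + (1/20)*4))*(-10) = (2*√(1 + ⅕))*(-10) = (2*√(6/5))*(-10) = (2*(√30/5))*(-10) = (2*√30/5)*(-10) = -4*√30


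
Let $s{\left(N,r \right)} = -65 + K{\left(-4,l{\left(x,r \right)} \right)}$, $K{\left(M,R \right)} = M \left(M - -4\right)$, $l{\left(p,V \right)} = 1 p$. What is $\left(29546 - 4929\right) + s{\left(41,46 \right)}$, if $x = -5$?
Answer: $24552$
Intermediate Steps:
$l{\left(p,V \right)} = p$
$K{\left(M,R \right)} = M \left(4 + M\right)$ ($K{\left(M,R \right)} = M \left(M + 4\right) = M \left(4 + M\right)$)
$s{\left(N,r \right)} = -65$ ($s{\left(N,r \right)} = -65 - 4 \left(4 - 4\right) = -65 - 0 = -65 + 0 = -65$)
$\left(29546 - 4929\right) + s{\left(41,46 \right)} = \left(29546 - 4929\right) - 65 = 24617 - 65 = 24552$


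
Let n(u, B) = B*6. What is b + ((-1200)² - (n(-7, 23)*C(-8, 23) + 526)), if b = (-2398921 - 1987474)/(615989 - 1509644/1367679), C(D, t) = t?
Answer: 1210038990330370895/842473709887 ≈ 1.4363e+6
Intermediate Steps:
n(u, B) = 6*B
b = -5999180327205/842473709887 (b = -4386395/(615989 - 1509644*1/1367679) = -4386395/(615989 - 1509644/1367679) = -4386395/842473709887/1367679 = -4386395*1367679/842473709887 = -5999180327205/842473709887 ≈ -7.1209)
b + ((-1200)² - (n(-7, 23)*C(-8, 23) + 526)) = -5999180327205/842473709887 + ((-1200)² - ((6*23)*23 + 526)) = -5999180327205/842473709887 + (1440000 - (138*23 + 526)) = -5999180327205/842473709887 + (1440000 - (3174 + 526)) = -5999180327205/842473709887 + (1440000 - 1*3700) = -5999180327205/842473709887 + (1440000 - 3700) = -5999180327205/842473709887 + 1436300 = 1210038990330370895/842473709887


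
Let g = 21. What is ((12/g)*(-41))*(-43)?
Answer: 7052/7 ≈ 1007.4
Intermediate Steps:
((12/g)*(-41))*(-43) = ((12/21)*(-41))*(-43) = ((12*(1/21))*(-41))*(-43) = ((4/7)*(-41))*(-43) = -164/7*(-43) = 7052/7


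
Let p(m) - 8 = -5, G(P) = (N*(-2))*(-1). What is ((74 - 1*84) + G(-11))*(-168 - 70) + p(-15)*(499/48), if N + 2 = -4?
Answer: 84275/16 ≈ 5267.2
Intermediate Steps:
N = -6 (N = -2 - 4 = -6)
G(P) = -12 (G(P) = -6*(-2)*(-1) = 12*(-1) = -12)
p(m) = 3 (p(m) = 8 - 5 = 3)
((74 - 1*84) + G(-11))*(-168 - 70) + p(-15)*(499/48) = ((74 - 1*84) - 12)*(-168 - 70) + 3*(499/48) = ((74 - 84) - 12)*(-238) + 3*(499*(1/48)) = (-10 - 12)*(-238) + 3*(499/48) = -22*(-238) + 499/16 = 5236 + 499/16 = 84275/16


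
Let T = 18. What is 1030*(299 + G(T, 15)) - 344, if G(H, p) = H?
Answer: 326166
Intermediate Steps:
1030*(299 + G(T, 15)) - 344 = 1030*(299 + 18) - 344 = 1030*317 - 344 = 326510 - 344 = 326166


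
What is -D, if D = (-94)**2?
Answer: -8836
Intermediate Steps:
D = 8836
-D = -1*8836 = -8836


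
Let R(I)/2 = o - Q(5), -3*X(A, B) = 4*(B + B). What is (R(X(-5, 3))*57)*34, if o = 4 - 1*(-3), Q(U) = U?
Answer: 7752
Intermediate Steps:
X(A, B) = -8*B/3 (X(A, B) = -4*(B + B)/3 = -4*2*B/3 = -8*B/3)
o = 7 (o = 4 + 3 = 7)
R(I) = 4 (R(I) = 2*(7 - 1*5) = 2*(7 - 5) = 2*2 = 4)
(R(X(-5, 3))*57)*34 = (4*57)*34 = 228*34 = 7752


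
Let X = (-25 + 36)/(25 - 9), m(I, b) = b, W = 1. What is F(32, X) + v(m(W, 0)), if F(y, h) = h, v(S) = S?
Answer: 11/16 ≈ 0.68750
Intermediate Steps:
X = 11/16 ≈ 0.68750
F(32, X) + v(m(W, 0)) = 11/16 + 0 = 11/16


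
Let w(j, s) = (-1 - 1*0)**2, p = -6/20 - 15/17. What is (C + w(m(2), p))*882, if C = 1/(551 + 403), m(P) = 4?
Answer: 46795/53 ≈ 882.92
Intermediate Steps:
C = 1/954 ≈ 0.0010482
p = -201/170 (p = -6*1/20 - 15*1/17 = -3/10 - 15/17 = -201/170 ≈ -1.1824)
w(j, s) = 1 (w(j, s) = (-1 + 0)**2 = (-1)**2 = 1)
(C + w(m(2), p))*882 = (1/954 + 1)*882 = (955/954)*882 = 46795/53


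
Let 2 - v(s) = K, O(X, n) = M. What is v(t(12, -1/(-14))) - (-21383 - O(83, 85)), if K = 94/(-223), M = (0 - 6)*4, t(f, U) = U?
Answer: 4763597/223 ≈ 21361.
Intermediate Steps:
M = -24 (M = -6*4 = -24)
O(X, n) = -24
K = -94/223 (K = 94*(-1/223) = -94/223 ≈ -0.42152)
v(s) = 540/223 (v(s) = 2 - 1*(-94/223) = 2 + 94/223 = 540/223)
v(t(12, -1/(-14))) - (-21383 - O(83, 85)) = 540/223 - (-21383 - 1*(-24)) = 540/223 - (-21383 + 24) = 540/223 - 1*(-21359) = 540/223 + 21359 = 4763597/223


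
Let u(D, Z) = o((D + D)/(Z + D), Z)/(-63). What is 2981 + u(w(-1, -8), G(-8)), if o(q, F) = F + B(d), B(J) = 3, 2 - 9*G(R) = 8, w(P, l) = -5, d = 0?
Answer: 80486/27 ≈ 2981.0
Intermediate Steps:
G(R) = -2/3 (G(R) = 2/9 - 1/9*8 = 2/9 - 8/9 = -2/3)
o(q, F) = 3 + F (o(q, F) = F + 3 = 3 + F)
u(D, Z) = -1/21 - Z/63 (u(D, Z) = (3 + Z)/(-63) = (3 + Z)*(-1/63) = -1/21 - Z/63)
2981 + u(w(-1, -8), G(-8)) = 2981 + (-1/21 - 1/63*(-2/3)) = 2981 + (-1/21 + 2/189) = 2981 - 1/27 = 80486/27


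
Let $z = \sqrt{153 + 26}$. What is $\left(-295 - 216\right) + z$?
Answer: $-511 + \sqrt{179} \approx -497.62$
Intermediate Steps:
$z = \sqrt{179} \approx 13.379$
$\left(-295 - 216\right) + z = \left(-295 - 216\right) + \sqrt{179} = -511 + \sqrt{179}$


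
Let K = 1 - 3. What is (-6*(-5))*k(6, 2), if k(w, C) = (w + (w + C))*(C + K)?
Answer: 0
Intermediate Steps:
K = -2
k(w, C) = (-2 + C)*(C + 2*w) (k(w, C) = (w + (w + C))*(C - 2) = (w + (C + w))*(-2 + C) = (C + 2*w)*(-2 + C) = (-2 + C)*(C + 2*w))
(-6*(-5))*k(6, 2) = (-6*(-5))*(2² - 4*6 - 2*2 + 2*2*6) = 30*(4 - 24 - 4 + 24) = 30*0 = 0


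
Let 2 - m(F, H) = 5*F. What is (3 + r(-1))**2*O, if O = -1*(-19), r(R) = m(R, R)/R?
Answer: 304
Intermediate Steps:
m(F, H) = 2 - 5*F
r(R) = (2 - 5*R)/R
O = 19
(3 + r(-1))**2*O = (3 + (-5 + 2/(-1)))**2*19 = (3 + (-5 + 2*(-1)))**2*19 = (3 + (-5 - 2))**2*19 = (3 - 7)**2*19 = (-4)**2*19 = 16*19 = 304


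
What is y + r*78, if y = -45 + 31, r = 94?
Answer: 7318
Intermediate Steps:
y = -14
y + r*78 = -14 + 94*78 = -14 + 7332 = 7318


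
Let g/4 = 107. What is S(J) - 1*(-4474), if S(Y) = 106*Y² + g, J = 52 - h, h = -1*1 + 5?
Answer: 249126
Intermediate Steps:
g = 428 (g = 4*107 = 428)
h = 4 (h = -1 + 5 = 4)
J = 48 (J = 52 - 1*4 = 52 - 4 = 48)
S(Y) = 428 + 106*Y² (S(Y) = 106*Y² + 428 = 428 + 106*Y²)
S(J) - 1*(-4474) = (428 + 106*48²) - 1*(-4474) = (428 + 106*2304) + 4474 = (428 + 244224) + 4474 = 244652 + 4474 = 249126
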